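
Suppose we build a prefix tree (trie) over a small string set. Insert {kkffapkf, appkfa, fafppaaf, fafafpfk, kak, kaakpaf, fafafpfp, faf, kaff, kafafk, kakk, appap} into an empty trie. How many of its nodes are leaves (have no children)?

10

A leaf is a node with no children — equivalently, the end of a word that is not a proper prefix of any other stored word.
Those words: "appap", "appkfa", "fafafpfk", "fafafpfp", "fafppaaf", "kaakpaf", "kafafk", "kaff", "kakk", "kkffapkf"
Leaf count: 10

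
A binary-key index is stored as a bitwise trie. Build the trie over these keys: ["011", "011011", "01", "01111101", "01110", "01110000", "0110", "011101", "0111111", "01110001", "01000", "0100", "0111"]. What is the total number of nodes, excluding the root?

Count nodes per top-level branch (shared prefixes stored once):
  '0'-branch (01, 0100, 01000, 011, 0110, 011011, 0111, 01110, 01110000, 01110001, 011101, 01111101, 0111111): 21 nodes
Sum: 21

21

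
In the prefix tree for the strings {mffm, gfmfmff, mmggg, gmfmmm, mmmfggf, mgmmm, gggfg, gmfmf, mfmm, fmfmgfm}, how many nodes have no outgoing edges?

A leaf is a node with no children — equivalently, the end of a word that is not a proper prefix of any other stored word.
Those words: "fmfmgfm", "gfmfmff", "gggfg", "gmfmf", "gmfmmm", "mffm", "mfmm", "mgmmm", "mmggg", "mmmfggf"
Leaf count: 10

10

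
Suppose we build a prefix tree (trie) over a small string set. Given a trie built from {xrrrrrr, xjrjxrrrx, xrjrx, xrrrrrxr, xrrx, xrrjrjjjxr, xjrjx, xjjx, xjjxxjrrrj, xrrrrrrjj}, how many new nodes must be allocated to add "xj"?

"xj" is already a full path in the trie; only an end-marker is added.
No new nodes are needed: 0.

0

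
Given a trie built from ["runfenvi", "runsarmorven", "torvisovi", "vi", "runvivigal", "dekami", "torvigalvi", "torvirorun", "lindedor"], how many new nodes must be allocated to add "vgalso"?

5

"v" is already a path in the trie; the remaining "galso" must be added.
New nodes needed: |"vgalso"| − 1 = 6 − 1 = 5.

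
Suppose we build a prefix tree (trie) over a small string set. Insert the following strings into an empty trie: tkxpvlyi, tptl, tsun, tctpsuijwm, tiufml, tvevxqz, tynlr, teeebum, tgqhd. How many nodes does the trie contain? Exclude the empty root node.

48

Insert word by word; a character creates a node only if that edge doesn't already exist:
  "tkxpvlyi" → 8 new (t, k, x, p, v, l, y, i)
  "tptl" → prefix "t" already present; 3 new (p, t, l)
  "tsun" → prefix "t" already present; 3 new (s, u, n)
  "tctpsuijwm" → prefix "t" already present; 9 new (c, t, p, s, u, i, j, w, m)
  "tiufml" → prefix "t" already present; 5 new (i, u, f, m, l)
  "tvevxqz" → prefix "t" already present; 6 new (v, e, v, x, q, z)
  "tynlr" → prefix "t" already present; 4 new (y, n, l, r)
  "teeebum" → prefix "t" already present; 6 new (e, e, e, b, u, m)
  "tgqhd" → prefix "t" already present; 4 new (g, q, h, d)
Total nodes = 8 + 3 + 3 + 9 + 5 + 6 + 4 + 6 + 4 = 48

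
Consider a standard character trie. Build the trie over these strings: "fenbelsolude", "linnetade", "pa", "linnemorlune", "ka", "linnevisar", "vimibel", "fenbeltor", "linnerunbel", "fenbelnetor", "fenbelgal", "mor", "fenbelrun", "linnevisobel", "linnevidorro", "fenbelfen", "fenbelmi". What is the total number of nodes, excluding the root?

For each word, the new-node count is its length minus the longest prefix already in the trie:
  "fenbelsolude" → 12 new (f, e, n, b, e, l, s, o, l, u, d, e)
  "linnetade" → 9 new (l, i, n, n, e, t, a, d, e)
  "pa" → 2 new (p, a)
  "linnemorlune" → prefix "linne" already present; 7 new (m, o, r, l, u, n, e)
  "ka" → 2 new (k, a)
  "linnevisar" → prefix "linne" already present; 5 new (v, i, s, a, r)
  "vimibel" → 7 new (v, i, m, i, b, e, l)
  "fenbeltor" → prefix "fenbel" already present; 3 new (t, o, r)
  "linnerunbel" → prefix "linne" already present; 6 new (r, u, n, b, e, l)
  "fenbelnetor" → prefix "fenbel" already present; 5 new (n, e, t, o, r)
  "fenbelgal" → prefix "fenbel" already present; 3 new (g, a, l)
  "mor" → 3 new (m, o, r)
  "fenbelrun" → prefix "fenbel" already present; 3 new (r, u, n)
  "linnevisobel" → prefix "linnevis" already present; 4 new (o, b, e, l)
  "linnevidorro" → prefix "linnevi" already present; 5 new (d, o, r, r, o)
  "fenbelfen" → prefix "fenbel" already present; 3 new (f, e, n)
  "fenbelmi" → prefix "fenbel" already present; 2 new (m, i)
Total nodes = 12 + 9 + 2 + 7 + 2 + 5 + 7 + 3 + 6 + 5 + 3 + 3 + 3 + 4 + 5 + 3 + 2 = 81

81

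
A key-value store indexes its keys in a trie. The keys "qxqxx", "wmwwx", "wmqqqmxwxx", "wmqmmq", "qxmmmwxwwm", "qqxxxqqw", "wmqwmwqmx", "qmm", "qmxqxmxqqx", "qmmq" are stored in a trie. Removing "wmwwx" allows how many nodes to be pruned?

3

Walk "wmwwx" from the leaf back toward the root, removing each node that no remaining word uses.
The suffix "wwx" (3 nodes) is used only by "wmwwx"; the node for "wm" still has the child "q", so pruning stops there.
Nodes removed: 3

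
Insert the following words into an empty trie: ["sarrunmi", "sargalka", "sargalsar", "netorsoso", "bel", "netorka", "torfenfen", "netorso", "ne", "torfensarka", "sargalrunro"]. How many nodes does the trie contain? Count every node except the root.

For each word, the new-node count is its length minus the longest prefix already in the trie:
  "sarrunmi" → 8 new (s, a, r, r, u, n, m, i)
  "sargalka" → prefix "sar" already present; 5 new (g, a, l, k, a)
  "sargalsar" → prefix "sargal" already present; 3 new (s, a, r)
  "netorsoso" → 9 new (n, e, t, o, r, s, o, s, o)
  "bel" → 3 new (b, e, l)
  "netorka" → prefix "netor" already present; 2 new (k, a)
  "torfenfen" → 9 new (t, o, r, f, e, n, f, e, n)
  "netorso" → prefix "netorso" already present; 0 new (none)
  "ne" → prefix "ne" already present; 0 new (none)
  "torfensarka" → prefix "torfen" already present; 5 new (s, a, r, k, a)
  "sargalrunro" → prefix "sargal" already present; 5 new (r, u, n, r, o)
Total nodes = 8 + 5 + 3 + 9 + 3 + 2 + 9 + 0 + 0 + 5 + 5 = 49

49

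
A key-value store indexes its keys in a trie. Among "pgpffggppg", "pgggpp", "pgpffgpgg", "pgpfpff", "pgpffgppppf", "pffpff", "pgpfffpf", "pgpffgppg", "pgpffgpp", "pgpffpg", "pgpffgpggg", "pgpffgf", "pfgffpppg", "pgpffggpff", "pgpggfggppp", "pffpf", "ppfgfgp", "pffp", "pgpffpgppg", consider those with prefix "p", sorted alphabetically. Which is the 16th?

Filter for "p…" and sort: "pffp", "pffpf", "pffpff", "pfgffpppg", "pgggpp", "pgpfffpf", "pgpffgf", "pgpffggpff", "pgpffggppg", "pgpffgpgg", "pgpffgpggg", "pgpffgpp", "pgpffgppg", "pgpffgppppf", "pgpffpg", "pgpffpgppg", "pgpfpff", "pgpggfggppp", "ppfgfgp"
Position 16: pgpffpgppg

pgpffpgppg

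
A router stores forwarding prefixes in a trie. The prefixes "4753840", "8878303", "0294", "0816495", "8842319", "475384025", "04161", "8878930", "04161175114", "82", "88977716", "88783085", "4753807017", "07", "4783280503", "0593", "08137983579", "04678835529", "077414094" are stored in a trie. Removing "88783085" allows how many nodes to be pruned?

2

After clearing the end-marker at "88783085", prune upward until reaching a node still needed by another word.
The suffix "85" (2 nodes) is used only by "88783085"; the node for "887830" still has the child "3", so pruning stops there.
Nodes removed: 2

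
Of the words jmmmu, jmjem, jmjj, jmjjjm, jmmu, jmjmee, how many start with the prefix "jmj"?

Walk to "jmj"; the words in its subtree are exactly those with that prefix.
Matches: "jmjem", "jmjj", "jmjjjm", "jmjmee"
Count: 4

4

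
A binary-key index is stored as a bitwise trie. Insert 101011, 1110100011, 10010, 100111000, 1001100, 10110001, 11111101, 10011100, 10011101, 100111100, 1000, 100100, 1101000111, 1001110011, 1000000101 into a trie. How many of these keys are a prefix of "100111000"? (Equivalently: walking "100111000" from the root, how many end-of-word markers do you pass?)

Walk "100111000" from the root; an end-of-word marker is hit whenever a stored word is a prefix of "100111000".
Prefixes of the query that are stored words: "10011100", "100111000"
Count: 2

2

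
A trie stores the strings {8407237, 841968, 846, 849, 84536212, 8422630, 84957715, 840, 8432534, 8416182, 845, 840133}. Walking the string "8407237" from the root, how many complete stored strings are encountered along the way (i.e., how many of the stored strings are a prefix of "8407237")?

Traverse "8407237" character by character; count nodes along the way that are marked as word ends.
Prefixes of the query that are stored words: "840", "8407237"
Count: 2

2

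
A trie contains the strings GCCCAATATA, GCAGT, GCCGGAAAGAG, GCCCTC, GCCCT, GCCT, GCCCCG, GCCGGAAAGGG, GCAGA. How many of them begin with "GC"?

9

Filter for entries beginning with "GC":
Matches: "GCAGA", "GCAGT", "GCCCAATATA", "GCCCCG", "GCCCT", "GCCCTC", "GCCGGAAAGAG", "GCCGGAAAGGG", "GCCT"
Count: 9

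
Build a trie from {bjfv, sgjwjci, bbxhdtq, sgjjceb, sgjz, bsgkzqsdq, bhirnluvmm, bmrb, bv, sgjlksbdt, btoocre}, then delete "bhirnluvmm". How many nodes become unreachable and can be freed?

A node on "bhirnluvmm"'s path can go only if nothing else ends at it or branches off below it.
The suffix "hirnluvmm" (9 nodes) is used only by "bhirnluvmm"; the node for "b" still has the child "j", so pruning stops there.
Nodes removed: 9

9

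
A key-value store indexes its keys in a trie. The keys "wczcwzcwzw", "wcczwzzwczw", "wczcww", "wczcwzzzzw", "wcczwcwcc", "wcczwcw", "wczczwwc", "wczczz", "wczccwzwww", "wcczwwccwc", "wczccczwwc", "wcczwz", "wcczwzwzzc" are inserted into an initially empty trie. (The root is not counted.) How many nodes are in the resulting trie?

53

For each word, the new-node count is its length minus the longest prefix already in the trie:
  "wczcwzcwzw" → 10 new (w, c, z, c, w, z, c, w, z, w)
  "wcczwzzwczw" → prefix "wc" already present; 9 new (c, z, w, z, z, w, c, z, w)
  "wczcww" → prefix "wczcw" already present; 1 new (w)
  "wczcwzzzzw" → prefix "wczcwz" already present; 4 new (z, z, z, w)
  "wcczwcwcc" → prefix "wcczw" already present; 4 new (c, w, c, c)
  "wcczwcw" → prefix "wcczwcw" already present; 0 new (none)
  "wczczwwc" → prefix "wczc" already present; 4 new (z, w, w, c)
  "wczczz" → prefix "wczcz" already present; 1 new (z)
  "wczccwzwww" → prefix "wczc" already present; 6 new (c, w, z, w, w, w)
  "wcczwwccwc" → prefix "wcczw" already present; 5 new (w, c, c, w, c)
  "wczccczwwc" → prefix "wczcc" already present; 5 new (c, z, w, w, c)
  "wcczwz" → prefix "wcczwz" already present; 0 new (none)
  "wcczwzwzzc" → prefix "wcczwz" already present; 4 new (w, z, z, c)
Total nodes = 10 + 9 + 1 + 4 + 4 + 0 + 4 + 1 + 6 + 5 + 5 + 0 + 4 = 53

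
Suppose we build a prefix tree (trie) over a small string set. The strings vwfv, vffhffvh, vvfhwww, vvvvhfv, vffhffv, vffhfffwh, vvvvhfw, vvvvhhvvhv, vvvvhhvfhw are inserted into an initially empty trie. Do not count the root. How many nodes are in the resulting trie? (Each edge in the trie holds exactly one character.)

34

Insert word by word; a character creates a node only if that edge doesn't already exist:
  "vwfv" → 4 new (v, w, f, v)
  "vffhffvh" → prefix "v" already present; 7 new (f, f, h, f, f, v, h)
  "vvfhwww" → prefix "v" already present; 6 new (v, f, h, w, w, w)
  "vvvvhfv" → prefix "vv" already present; 5 new (v, v, h, f, v)
  "vffhffv" → prefix "vffhffv" already present; 0 new (none)
  "vffhfffwh" → prefix "vffhff" already present; 3 new (f, w, h)
  "vvvvhfw" → prefix "vvvvhf" already present; 1 new (w)
  "vvvvhhvvhv" → prefix "vvvvh" already present; 5 new (h, v, v, h, v)
  "vvvvhhvfhw" → prefix "vvvvhhv" already present; 3 new (f, h, w)
Total nodes = 4 + 7 + 6 + 5 + 0 + 3 + 1 + 5 + 3 = 34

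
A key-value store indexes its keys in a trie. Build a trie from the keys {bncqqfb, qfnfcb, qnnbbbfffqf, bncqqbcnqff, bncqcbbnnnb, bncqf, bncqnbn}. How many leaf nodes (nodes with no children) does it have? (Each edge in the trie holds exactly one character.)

Leaves are exactly the stored words that no other stored word extends.
Those words: "bncqcbbnnnb", "bncqf", "bncqnbn", "bncqqbcnqff", "bncqqfb", "qfnfcb", "qnnbbbfffqf"
Leaf count: 7

7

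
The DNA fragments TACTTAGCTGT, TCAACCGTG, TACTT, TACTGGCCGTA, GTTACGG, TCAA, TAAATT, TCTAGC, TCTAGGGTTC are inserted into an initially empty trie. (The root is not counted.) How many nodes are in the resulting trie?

For each word, the new-node count is its length minus the longest prefix already in the trie:
  "TACTTAGCTGT" → 11 new (T, A, C, T, T, A, G, C, T, G, T)
  "TCAACCGTG" → prefix "T" already present; 8 new (C, A, A, C, C, G, T, G)
  "TACTT" → prefix "TACTT" already present; 0 new (none)
  "TACTGGCCGTA" → prefix "TACT" already present; 7 new (G, G, C, C, G, T, A)
  "GTTACGG" → 7 new (G, T, T, A, C, G, G)
  "TCAA" → prefix "TCAA" already present; 0 new (none)
  "TAAATT" → prefix "TA" already present; 4 new (A, A, T, T)
  "TCTAGC" → prefix "TC" already present; 4 new (T, A, G, C)
  "TCTAGGGTTC" → prefix "TCTAG" already present; 5 new (G, G, T, T, C)
Total nodes = 11 + 8 + 0 + 7 + 7 + 0 + 4 + 4 + 5 = 46

46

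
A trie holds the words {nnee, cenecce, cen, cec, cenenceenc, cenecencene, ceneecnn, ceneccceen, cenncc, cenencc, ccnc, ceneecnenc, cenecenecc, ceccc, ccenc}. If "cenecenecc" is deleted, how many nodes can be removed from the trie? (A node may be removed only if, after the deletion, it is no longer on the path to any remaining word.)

3

After clearing the end-marker at "cenecenecc", prune upward until reaching a node still needed by another word.
The suffix "ecc" (3 nodes) is used only by "cenecenecc"; the node for "cenecen" still has the child "c", so pruning stops there.
Nodes removed: 3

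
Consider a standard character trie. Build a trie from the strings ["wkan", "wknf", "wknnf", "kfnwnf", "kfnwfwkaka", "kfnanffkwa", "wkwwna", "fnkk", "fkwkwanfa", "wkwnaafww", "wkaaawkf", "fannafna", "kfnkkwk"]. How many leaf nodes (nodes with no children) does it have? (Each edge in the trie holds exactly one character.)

13

A leaf is a node with no children — equivalently, the end of a word that is not a proper prefix of any other stored word.
Those words: "fannafna", "fkwkwanfa", "fnkk", "kfnanffkwa", "kfnkkwk", "kfnwfwkaka", "kfnwnf", "wkaaawkf", "wkan", "wknf", "wknnf", "wkwnaafww", "wkwwna"
Leaf count: 13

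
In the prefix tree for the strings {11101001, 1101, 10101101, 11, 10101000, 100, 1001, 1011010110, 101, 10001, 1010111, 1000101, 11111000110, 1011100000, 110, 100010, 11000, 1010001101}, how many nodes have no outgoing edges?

12

A leaf is a node with no children — equivalently, the end of a word that is not a proper prefix of any other stored word.
Those words: "1000101", "1001", "1010001101", "10101000", "10101101", "1010111", "1011010110", "1011100000", "11000", "1101", "11101001", "11111000110"
Leaf count: 12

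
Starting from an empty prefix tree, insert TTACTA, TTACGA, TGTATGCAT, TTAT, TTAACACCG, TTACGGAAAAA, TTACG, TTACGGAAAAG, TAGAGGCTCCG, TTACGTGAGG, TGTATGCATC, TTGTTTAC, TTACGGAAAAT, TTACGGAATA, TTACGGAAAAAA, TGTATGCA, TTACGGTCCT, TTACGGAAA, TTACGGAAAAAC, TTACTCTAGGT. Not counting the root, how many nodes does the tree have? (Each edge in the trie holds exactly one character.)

67

Insert word by word; a character creates a node only if that edge doesn't already exist:
  "TTACTA" → 6 new (T, T, A, C, T, A)
  "TTACGA" → prefix "TTAC" already present; 2 new (G, A)
  "TGTATGCAT" → prefix "T" already present; 8 new (G, T, A, T, G, C, A, T)
  "TTAT" → prefix "TTA" already present; 1 new (T)
  "TTAACACCG" → prefix "TTA" already present; 6 new (A, C, A, C, C, G)
  "TTACGGAAAAA" → prefix "TTACG" already present; 6 new (G, A, A, A, A, A)
  "TTACG" → prefix "TTACG" already present; 0 new (none)
  "TTACGGAAAAG" → prefix "TTACGGAAAA" already present; 1 new (G)
  "TAGAGGCTCCG" → prefix "T" already present; 10 new (A, G, A, G, G, C, T, C, C, G)
  "TTACGTGAGG" → prefix "TTACG" already present; 5 new (T, G, A, G, G)
  "TGTATGCATC" → prefix "TGTATGCAT" already present; 1 new (C)
  "TTGTTTAC" → prefix "TT" already present; 6 new (G, T, T, T, A, C)
  "TTACGGAAAAT" → prefix "TTACGGAAAA" already present; 1 new (T)
  "TTACGGAATA" → prefix "TTACGGAA" already present; 2 new (T, A)
  "TTACGGAAAAAA" → prefix "TTACGGAAAAA" already present; 1 new (A)
  "TGTATGCA" → prefix "TGTATGCA" already present; 0 new (none)
  "TTACGGTCCT" → prefix "TTACGG" already present; 4 new (T, C, C, T)
  "TTACGGAAA" → prefix "TTACGGAAA" already present; 0 new (none)
  "TTACGGAAAAAC" → prefix "TTACGGAAAAA" already present; 1 new (C)
  "TTACTCTAGGT" → prefix "TTACT" already present; 6 new (C, T, A, G, G, T)
Total nodes = 6 + 2 + 8 + 1 + 6 + 6 + 0 + 1 + 10 + 5 + 1 + 6 + 1 + 2 + 1 + 0 + 4 + 0 + 1 + 6 = 67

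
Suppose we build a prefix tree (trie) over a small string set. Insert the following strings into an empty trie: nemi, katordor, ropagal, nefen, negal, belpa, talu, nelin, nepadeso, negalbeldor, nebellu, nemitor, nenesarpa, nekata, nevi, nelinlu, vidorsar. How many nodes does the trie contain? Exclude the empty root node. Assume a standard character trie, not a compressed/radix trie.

80

Trace insertions, counting only characters that open a new branch:
  "nemi" → 4 new (n, e, m, i)
  "katordor" → 8 new (k, a, t, o, r, d, o, r)
  "ropagal" → 7 new (r, o, p, a, g, a, l)
  "nefen" → prefix "ne" already present; 3 new (f, e, n)
  "negal" → prefix "ne" already present; 3 new (g, a, l)
  "belpa" → 5 new (b, e, l, p, a)
  "talu" → 4 new (t, a, l, u)
  "nelin" → prefix "ne" already present; 3 new (l, i, n)
  "nepadeso" → prefix "ne" already present; 6 new (p, a, d, e, s, o)
  "negalbeldor" → prefix "negal" already present; 6 new (b, e, l, d, o, r)
  "nebellu" → prefix "ne" already present; 5 new (b, e, l, l, u)
  "nemitor" → prefix "nemi" already present; 3 new (t, o, r)
  "nenesarpa" → prefix "ne" already present; 7 new (n, e, s, a, r, p, a)
  "nekata" → prefix "ne" already present; 4 new (k, a, t, a)
  "nevi" → prefix "ne" already present; 2 new (v, i)
  "nelinlu" → prefix "nelin" already present; 2 new (l, u)
  "vidorsar" → 8 new (v, i, d, o, r, s, a, r)
Total nodes = 4 + 8 + 7 + 3 + 3 + 5 + 4 + 3 + 6 + 6 + 5 + 3 + 7 + 4 + 2 + 2 + 8 = 80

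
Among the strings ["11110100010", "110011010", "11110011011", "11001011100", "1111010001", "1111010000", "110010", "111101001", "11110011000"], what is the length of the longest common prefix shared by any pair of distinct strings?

Equivalently: take the maximum, over all pairs, of their longest common prefix length.
e.g. "1111010001" and "11110100010" share the prefix "1111010001" of length 10; no pair shares a longer one.
Longest shared-prefix length: 10

10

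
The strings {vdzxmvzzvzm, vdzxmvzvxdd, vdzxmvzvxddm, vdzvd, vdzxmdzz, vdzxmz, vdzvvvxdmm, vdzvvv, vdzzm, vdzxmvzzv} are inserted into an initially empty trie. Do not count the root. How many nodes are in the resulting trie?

30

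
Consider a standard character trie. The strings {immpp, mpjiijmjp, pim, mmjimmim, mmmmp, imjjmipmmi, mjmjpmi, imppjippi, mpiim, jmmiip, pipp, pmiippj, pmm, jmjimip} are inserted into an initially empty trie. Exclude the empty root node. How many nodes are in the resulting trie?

For each word, the new-node count is its length minus the longest prefix already in the trie:
  "immpp" → 5 new (i, m, m, p, p)
  "mpjiijmjp" → 9 new (m, p, j, i, i, j, m, j, p)
  "pim" → 3 new (p, i, m)
  "mmjimmim" → prefix "m" already present; 7 new (m, j, i, m, m, i, m)
  "mmmmp" → prefix "mm" already present; 3 new (m, m, p)
  "imjjmipmmi" → prefix "im" already present; 8 new (j, j, m, i, p, m, m, i)
  "mjmjpmi" → prefix "m" already present; 6 new (j, m, j, p, m, i)
  "imppjippi" → prefix "im" already present; 7 new (p, p, j, i, p, p, i)
  "mpiim" → prefix "mp" already present; 3 new (i, i, m)
  "jmmiip" → 6 new (j, m, m, i, i, p)
  "pipp" → prefix "pi" already present; 2 new (p, p)
  "pmiippj" → prefix "p" already present; 6 new (m, i, i, p, p, j)
  "pmm" → prefix "pm" already present; 1 new (m)
  "jmjimip" → prefix "jm" already present; 5 new (j, i, m, i, p)
Total nodes = 5 + 9 + 3 + 7 + 3 + 8 + 6 + 7 + 3 + 6 + 2 + 6 + 1 + 5 = 71

71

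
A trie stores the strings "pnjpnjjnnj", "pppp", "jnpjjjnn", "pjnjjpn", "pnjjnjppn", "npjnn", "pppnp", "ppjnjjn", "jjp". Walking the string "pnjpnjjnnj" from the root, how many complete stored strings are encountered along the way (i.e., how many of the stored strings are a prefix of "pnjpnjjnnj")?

1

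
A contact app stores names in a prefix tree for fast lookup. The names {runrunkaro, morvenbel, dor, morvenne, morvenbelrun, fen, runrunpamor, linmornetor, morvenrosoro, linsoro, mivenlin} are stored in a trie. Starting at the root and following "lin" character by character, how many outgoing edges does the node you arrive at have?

Follow the path "lin" to its node, then look at its outgoing edges.
Characters that immediately follow "lin" among the stored strings: {m, s}.
That node has 2 child edges.

2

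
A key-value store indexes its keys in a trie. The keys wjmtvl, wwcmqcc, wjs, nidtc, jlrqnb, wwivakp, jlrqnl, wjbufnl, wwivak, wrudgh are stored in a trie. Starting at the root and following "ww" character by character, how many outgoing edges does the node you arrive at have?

2

The children of the "ww" node are the distinct next characters among strings starting with "ww".
Distinct next characters after "ww": c, i.
That node has 2 child edges.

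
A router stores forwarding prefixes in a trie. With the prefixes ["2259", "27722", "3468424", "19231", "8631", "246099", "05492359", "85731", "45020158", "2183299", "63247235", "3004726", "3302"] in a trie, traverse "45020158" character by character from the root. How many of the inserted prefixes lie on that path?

1

Traverse "45020158" character by character; count nodes along the way that are marked as word ends.
Prefixes of the query that are stored words: "45020158"
Count: 1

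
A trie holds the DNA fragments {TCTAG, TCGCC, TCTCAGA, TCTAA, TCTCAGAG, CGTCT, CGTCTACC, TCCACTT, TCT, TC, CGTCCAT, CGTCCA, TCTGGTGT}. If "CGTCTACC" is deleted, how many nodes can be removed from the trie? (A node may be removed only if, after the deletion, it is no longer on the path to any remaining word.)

3

Walk "CGTCTACC" from the leaf back toward the root, removing each node that no remaining word uses.
The suffix "ACC" (3 nodes) is used only by "CGTCTACC"; "CGTCT" is itself a stored word, so pruning stops there.
Nodes removed: 3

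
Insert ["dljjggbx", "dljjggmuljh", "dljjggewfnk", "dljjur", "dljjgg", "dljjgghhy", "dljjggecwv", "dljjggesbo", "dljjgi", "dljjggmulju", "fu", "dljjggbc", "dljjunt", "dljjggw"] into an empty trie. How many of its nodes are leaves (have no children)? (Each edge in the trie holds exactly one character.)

13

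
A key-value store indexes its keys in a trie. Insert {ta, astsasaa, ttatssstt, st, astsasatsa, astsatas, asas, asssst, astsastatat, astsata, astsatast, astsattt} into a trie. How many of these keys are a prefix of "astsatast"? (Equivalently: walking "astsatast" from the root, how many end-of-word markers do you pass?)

3

Traverse "astsatast" character by character; count nodes along the way that are marked as word ends.
Prefixes of the query that are stored words: "astsata", "astsatas", "astsatast"
Count: 3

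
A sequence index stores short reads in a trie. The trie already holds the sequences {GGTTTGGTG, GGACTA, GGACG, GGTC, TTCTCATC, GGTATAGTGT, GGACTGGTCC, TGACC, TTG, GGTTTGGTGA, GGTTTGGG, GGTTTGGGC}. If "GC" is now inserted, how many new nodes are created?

1

The longest prefix of "GC" already in the trie is "G" (length 1).
Each of the 1 remaining characters creates one node.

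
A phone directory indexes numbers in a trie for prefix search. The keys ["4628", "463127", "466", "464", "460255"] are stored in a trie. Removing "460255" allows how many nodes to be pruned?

4

After clearing the end-marker at "460255", prune upward until reaching a node still needed by another word.
The suffix "0255" (4 nodes) is used only by "460255"; the node for "46" still has the child "2", so pruning stops there.
Nodes removed: 4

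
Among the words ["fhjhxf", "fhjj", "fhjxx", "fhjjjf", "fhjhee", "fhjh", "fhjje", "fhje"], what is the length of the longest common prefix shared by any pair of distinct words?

The deepest shared node is where two words last agree before diverging.
"fhjh" and "fhjhee" agree on "fhjh" (4 characters) before diverging; nothing deeper is shared.
Longest shared-prefix length: 4

4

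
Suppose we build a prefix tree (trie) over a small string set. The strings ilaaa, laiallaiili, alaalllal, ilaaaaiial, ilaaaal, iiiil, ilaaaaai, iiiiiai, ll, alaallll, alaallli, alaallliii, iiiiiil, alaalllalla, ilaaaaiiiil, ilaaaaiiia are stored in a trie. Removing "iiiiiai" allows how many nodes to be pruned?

2

Walk "iiiiiai" from the leaf back toward the root, removing each node that no remaining word uses.
The suffix "ai" (2 nodes) is used only by "iiiiiai"; the node for "iiiii" still has the child "i", so pruning stops there.
Nodes removed: 2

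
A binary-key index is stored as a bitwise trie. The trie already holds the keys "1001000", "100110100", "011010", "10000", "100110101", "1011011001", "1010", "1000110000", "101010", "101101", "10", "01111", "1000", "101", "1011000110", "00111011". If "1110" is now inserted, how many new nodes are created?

3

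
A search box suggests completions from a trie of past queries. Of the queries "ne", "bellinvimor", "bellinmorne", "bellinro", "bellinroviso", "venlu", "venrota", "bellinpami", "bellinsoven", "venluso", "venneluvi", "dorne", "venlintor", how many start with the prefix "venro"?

1

Walk to "venro"; the words in its subtree are exactly those with that prefix.
Words under "venro": venrota
Count: 1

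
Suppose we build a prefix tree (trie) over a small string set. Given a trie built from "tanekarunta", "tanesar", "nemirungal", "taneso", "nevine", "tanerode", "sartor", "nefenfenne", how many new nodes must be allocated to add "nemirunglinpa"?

Walking "nemirunglinpa" from the root, the first 8 characters ("nemirung") follow existing edges; "l" is the first miss.
New nodes needed: |"nemirunglinpa"| − 8 = 13 − 8 = 5.

5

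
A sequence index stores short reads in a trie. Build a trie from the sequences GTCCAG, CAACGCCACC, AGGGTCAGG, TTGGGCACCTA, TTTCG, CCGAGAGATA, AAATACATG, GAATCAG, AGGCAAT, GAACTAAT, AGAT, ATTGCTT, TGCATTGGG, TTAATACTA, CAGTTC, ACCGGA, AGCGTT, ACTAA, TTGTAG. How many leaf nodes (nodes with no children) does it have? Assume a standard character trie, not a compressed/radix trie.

A leaf is a node with no children — equivalently, the end of a word that is not a proper prefix of any other stored word.
Those words: "AAATACATG", "ACCGGA", "ACTAA", "AGAT", "AGCGTT", "AGGCAAT", "AGGGTCAGG", "ATTGCTT", "CAACGCCACC", "CAGTTC", "CCGAGAGATA", "GAACTAAT", "GAATCAG", "GTCCAG", "TGCATTGGG", "TTAATACTA", "TTGGGCACCTA", "TTGTAG", "TTTCG"
Leaf count: 19

19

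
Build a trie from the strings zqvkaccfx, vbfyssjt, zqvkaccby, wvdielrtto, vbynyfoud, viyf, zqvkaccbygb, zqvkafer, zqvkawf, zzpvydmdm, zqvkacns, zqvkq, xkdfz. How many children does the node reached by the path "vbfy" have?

Follow the path "vbfy" to its node, then look at its outgoing edges.
Characters that immediately follow "vbfy" among the stored strings: {s}.
That node has 1 child edge.

1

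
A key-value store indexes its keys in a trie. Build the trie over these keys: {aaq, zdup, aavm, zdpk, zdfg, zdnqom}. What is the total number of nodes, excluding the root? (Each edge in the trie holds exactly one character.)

Count nodes per top-level branch (shared prefixes stored once):
  'a'-branch (aaq, aavm): 5 nodes
  'z'-branch (zdfg, zdnqom, zdpk, zdup): 12 nodes
Sum: 17

17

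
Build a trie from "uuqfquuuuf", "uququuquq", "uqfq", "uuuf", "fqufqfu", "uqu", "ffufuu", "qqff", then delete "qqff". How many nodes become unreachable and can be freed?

4

Walk "qqff" from the leaf back toward the root, removing each node that no remaining word uses.
No other word shares any prefix with "qqff", so all 4 of its nodes go.
Nodes removed: 4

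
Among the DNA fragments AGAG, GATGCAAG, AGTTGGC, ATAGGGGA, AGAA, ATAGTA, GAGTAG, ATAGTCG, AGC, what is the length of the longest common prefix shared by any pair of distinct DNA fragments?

5

The deepest shared node is where two words last agree before diverging.
e.g. "ATAGTA" and "ATAGTCG" share the prefix "ATAGT" of length 5; no pair shares a longer one.
Longest shared-prefix length: 5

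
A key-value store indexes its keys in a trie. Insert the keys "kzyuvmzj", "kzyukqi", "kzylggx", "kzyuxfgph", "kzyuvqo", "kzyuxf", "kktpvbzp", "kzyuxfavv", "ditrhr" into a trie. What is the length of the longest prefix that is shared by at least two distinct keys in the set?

6

Equivalently: take the maximum, over all pairs, of their longest common prefix length.
e.g. "kzyuxf" and "kzyuxfavv" share the prefix "kzyuxf" of length 6; no pair shares a longer one.
Longest shared-prefix length: 6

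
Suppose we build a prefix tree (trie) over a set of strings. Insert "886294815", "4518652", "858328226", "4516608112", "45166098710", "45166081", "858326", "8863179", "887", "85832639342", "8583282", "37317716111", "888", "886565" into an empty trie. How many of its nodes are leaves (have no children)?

11

A leaf is a node with no children — equivalently, the end of a word that is not a proper prefix of any other stored word.
Those words: "37317716111", "4516608112", "45166098710", "4518652", "85832639342", "858328226", "886294815", "8863179", "886565", "887", "888"
Leaf count: 11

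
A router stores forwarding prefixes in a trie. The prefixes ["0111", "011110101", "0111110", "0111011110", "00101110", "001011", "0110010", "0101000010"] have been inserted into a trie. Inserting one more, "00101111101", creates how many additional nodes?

4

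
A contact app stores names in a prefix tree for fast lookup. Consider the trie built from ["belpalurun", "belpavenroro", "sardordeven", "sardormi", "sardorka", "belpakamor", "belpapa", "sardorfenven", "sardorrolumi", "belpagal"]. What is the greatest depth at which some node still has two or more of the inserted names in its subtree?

6

Equivalently: take the maximum, over all pairs, of their longest common prefix length.
"sardordeven" and "sardorfenven" agree on "sardor" (6 characters) before diverging; nothing deeper is shared.
Longest shared-prefix length: 6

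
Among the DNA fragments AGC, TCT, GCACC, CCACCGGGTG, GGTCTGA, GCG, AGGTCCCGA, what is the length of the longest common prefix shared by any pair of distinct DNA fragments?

2

Look for the deepest trie node that still has at least two words in its subtree.
e.g. "AGC" and "AGGTCCCGA" share the prefix "AG" of length 2; no pair shares a longer one.
Longest shared-prefix length: 2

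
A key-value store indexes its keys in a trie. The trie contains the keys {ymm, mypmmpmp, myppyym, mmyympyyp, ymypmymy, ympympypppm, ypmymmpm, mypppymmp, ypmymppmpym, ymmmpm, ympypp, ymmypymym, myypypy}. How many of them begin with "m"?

5

Filter for entries beginning with "m":
Words under "m": mmyympyyp, mypmmpmp, mypppymmp, myppyym, myypypy
Count: 5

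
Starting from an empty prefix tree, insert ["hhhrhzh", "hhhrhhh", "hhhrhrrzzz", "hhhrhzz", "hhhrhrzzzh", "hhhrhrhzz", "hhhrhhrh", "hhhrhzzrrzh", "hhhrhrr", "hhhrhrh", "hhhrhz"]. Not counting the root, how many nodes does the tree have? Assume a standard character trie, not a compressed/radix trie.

28

For each word, the new-node count is its length minus the longest prefix already in the trie:
  "hhhrhzh" → 7 new (h, h, h, r, h, z, h)
  "hhhrhhh" → prefix "hhhrh" already present; 2 new (h, h)
  "hhhrhrrzzz" → prefix "hhhrh" already present; 5 new (r, r, z, z, z)
  "hhhrhzz" → prefix "hhhrhz" already present; 1 new (z)
  "hhhrhrzzzh" → prefix "hhhrhr" already present; 4 new (z, z, z, h)
  "hhhrhrhzz" → prefix "hhhrhr" already present; 3 new (h, z, z)
  "hhhrhhrh" → prefix "hhhrhh" already present; 2 new (r, h)
  "hhhrhzzrrzh" → prefix "hhhrhzz" already present; 4 new (r, r, z, h)
  "hhhrhrr" → prefix "hhhrhrr" already present; 0 new (none)
  "hhhrhrh" → prefix "hhhrhrh" already present; 0 new (none)
  "hhhrhz" → prefix "hhhrhz" already present; 0 new (none)
Total nodes = 7 + 2 + 5 + 1 + 4 + 3 + 2 + 4 + 0 + 0 + 0 = 28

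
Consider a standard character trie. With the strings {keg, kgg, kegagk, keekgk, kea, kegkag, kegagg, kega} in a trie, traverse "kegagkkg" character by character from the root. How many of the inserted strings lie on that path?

3

Walk "kegagkkg" from the root; an end-of-word marker is hit whenever a stored word is a prefix of "kegagkkg".
Prefixes of the query that are stored words: "keg", "kega", "kegagk"
Count: 3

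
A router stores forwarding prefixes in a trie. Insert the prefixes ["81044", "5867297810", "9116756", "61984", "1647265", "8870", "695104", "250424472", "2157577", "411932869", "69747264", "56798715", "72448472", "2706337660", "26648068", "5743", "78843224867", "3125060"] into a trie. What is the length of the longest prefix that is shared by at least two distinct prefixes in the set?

Equivalently: take the maximum, over all pairs, of their longest common prefix length.
e.g. "695104" and "69747264" share the prefix "69" of length 2; no pair shares a longer one.
Longest shared-prefix length: 2

2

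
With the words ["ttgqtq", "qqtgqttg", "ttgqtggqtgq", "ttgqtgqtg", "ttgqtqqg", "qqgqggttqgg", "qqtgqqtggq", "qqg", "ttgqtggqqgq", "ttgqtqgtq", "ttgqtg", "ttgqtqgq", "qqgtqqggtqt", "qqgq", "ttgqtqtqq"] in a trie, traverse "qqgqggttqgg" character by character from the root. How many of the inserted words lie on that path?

Walk "qqgqggttqgg" from the root; an end-of-word marker is hit whenever a stored word is a prefix of "qqgqggttqgg".
Prefixes of the query that are stored words: "qqg", "qqgq", "qqgqggttqgg"
Count: 3

3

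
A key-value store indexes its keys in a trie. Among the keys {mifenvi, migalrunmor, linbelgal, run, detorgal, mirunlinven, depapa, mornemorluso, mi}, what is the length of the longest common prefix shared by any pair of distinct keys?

Look for the deepest trie node that still has at least two words in its subtree.
"depapa" and "detorgal" agree on "de" (2 characters) before diverging; nothing deeper is shared.
Longest shared-prefix length: 2

2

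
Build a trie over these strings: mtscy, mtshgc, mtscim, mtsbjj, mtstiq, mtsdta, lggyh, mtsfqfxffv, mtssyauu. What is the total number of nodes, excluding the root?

Count nodes per top-level branch (shared prefixes stored once):
  'l'-branch (lggyh): 5 nodes
  'm'-branch (mtsbjj, mtscim, mtscy, mtsdta, mtsfqfxffv, mtshgc, mtssyauu, mtstiq): 31 nodes
Sum: 36

36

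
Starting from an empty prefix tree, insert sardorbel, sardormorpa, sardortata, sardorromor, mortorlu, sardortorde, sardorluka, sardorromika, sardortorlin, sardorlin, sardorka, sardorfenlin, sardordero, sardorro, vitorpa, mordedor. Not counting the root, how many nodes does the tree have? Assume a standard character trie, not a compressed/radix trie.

71

For each word, the new-node count is its length minus the longest prefix already in the trie:
  "sardorbel" → 9 new (s, a, r, d, o, r, b, e, l)
  "sardormorpa" → prefix "sardor" already present; 5 new (m, o, r, p, a)
  "sardortata" → prefix "sardor" already present; 4 new (t, a, t, a)
  "sardorromor" → prefix "sardor" already present; 5 new (r, o, m, o, r)
  "mortorlu" → 8 new (m, o, r, t, o, r, l, u)
  "sardortorde" → prefix "sardort" already present; 4 new (o, r, d, e)
  "sardorluka" → prefix "sardor" already present; 4 new (l, u, k, a)
  "sardorromika" → prefix "sardorrom" already present; 3 new (i, k, a)
  "sardortorlin" → prefix "sardortor" already present; 3 new (l, i, n)
  "sardorlin" → prefix "sardorl" already present; 2 new (i, n)
  "sardorka" → prefix "sardor" already present; 2 new (k, a)
  "sardorfenlin" → prefix "sardor" already present; 6 new (f, e, n, l, i, n)
  "sardordero" → prefix "sardor" already present; 4 new (d, e, r, o)
  "sardorro" → prefix "sardorro" already present; 0 new (none)
  "vitorpa" → 7 new (v, i, t, o, r, p, a)
  "mordedor" → prefix "mor" already present; 5 new (d, e, d, o, r)
Total nodes = 9 + 5 + 4 + 5 + 8 + 4 + 4 + 3 + 3 + 2 + 2 + 6 + 4 + 0 + 7 + 5 = 71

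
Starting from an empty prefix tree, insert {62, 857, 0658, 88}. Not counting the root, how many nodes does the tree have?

10

For each word, the new-node count is its length minus the longest prefix already in the trie:
  "62" → 2 new (6, 2)
  "857" → 3 new (8, 5, 7)
  "0658" → 4 new (0, 6, 5, 8)
  "88" → prefix "8" already present; 1 new (8)
Total nodes = 2 + 3 + 4 + 1 = 10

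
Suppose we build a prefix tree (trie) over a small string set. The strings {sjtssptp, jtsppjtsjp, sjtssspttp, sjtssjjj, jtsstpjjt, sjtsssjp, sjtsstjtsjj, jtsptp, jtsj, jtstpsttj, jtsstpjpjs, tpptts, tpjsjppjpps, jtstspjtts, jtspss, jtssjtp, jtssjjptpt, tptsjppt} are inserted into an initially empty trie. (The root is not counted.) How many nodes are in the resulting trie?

89

For each word, the new-node count is its length minus the longest prefix already in the trie:
  "sjtssptp" → 8 new (s, j, t, s, s, p, t, p)
  "jtsppjtsjp" → 10 new (j, t, s, p, p, j, t, s, j, p)
  "sjtssspttp" → prefix "sjtss" already present; 5 new (s, p, t, t, p)
  "sjtssjjj" → prefix "sjtss" already present; 3 new (j, j, j)
  "jtsstpjjt" → prefix "jts" already present; 6 new (s, t, p, j, j, t)
  "sjtsssjp" → prefix "sjtsss" already present; 2 new (j, p)
  "sjtsstjtsjj" → prefix "sjtss" already present; 6 new (t, j, t, s, j, j)
  "jtsptp" → prefix "jtsp" already present; 2 new (t, p)
  "jtsj" → prefix "jts" already present; 1 new (j)
  "jtstpsttj" → prefix "jts" already present; 6 new (t, p, s, t, t, j)
  "jtsstpjpjs" → prefix "jtsstpj" already present; 3 new (p, j, s)
  "tpptts" → 6 new (t, p, p, t, t, s)
  "tpjsjppjpps" → prefix "tp" already present; 9 new (j, s, j, p, p, j, p, p, s)
  "jtstspjtts" → prefix "jtst" already present; 6 new (s, p, j, t, t, s)
  "jtspss" → prefix "jtsp" already present; 2 new (s, s)
  "jtssjtp" → prefix "jtss" already present; 3 new (j, t, p)
  "jtssjjptpt" → prefix "jtssj" already present; 5 new (j, p, t, p, t)
  "tptsjppt" → prefix "tp" already present; 6 new (t, s, j, p, p, t)
Total nodes = 8 + 10 + 5 + 3 + 6 + 2 + 6 + 2 + 1 + 6 + 3 + 6 + 9 + 6 + 2 + 3 + 5 + 6 = 89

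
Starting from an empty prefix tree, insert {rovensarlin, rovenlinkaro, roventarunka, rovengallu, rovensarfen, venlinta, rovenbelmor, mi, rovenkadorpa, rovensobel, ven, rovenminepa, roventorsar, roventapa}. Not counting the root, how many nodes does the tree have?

Trace insertions, counting only characters that open a new branch:
  "rovensarlin" → 11 new (r, o, v, e, n, s, a, r, l, i, n)
  "rovenlinkaro" → prefix "roven" already present; 7 new (l, i, n, k, a, r, o)
  "roventarunka" → prefix "roven" already present; 7 new (t, a, r, u, n, k, a)
  "rovengallu" → prefix "roven" already present; 5 new (g, a, l, l, u)
  "rovensarfen" → prefix "rovensar" already present; 3 new (f, e, n)
  "venlinta" → 8 new (v, e, n, l, i, n, t, a)
  "rovenbelmor" → prefix "roven" already present; 6 new (b, e, l, m, o, r)
  "mi" → 2 new (m, i)
  "rovenkadorpa" → prefix "roven" already present; 7 new (k, a, d, o, r, p, a)
  "rovensobel" → prefix "rovens" already present; 4 new (o, b, e, l)
  "ven" → prefix "ven" already present; 0 new (none)
  "rovenminepa" → prefix "roven" already present; 6 new (m, i, n, e, p, a)
  "roventorsar" → prefix "rovent" already present; 5 new (o, r, s, a, r)
  "roventapa" → prefix "roventa" already present; 2 new (p, a)
Total nodes = 11 + 7 + 7 + 5 + 3 + 8 + 6 + 2 + 7 + 4 + 0 + 6 + 5 + 2 = 73

73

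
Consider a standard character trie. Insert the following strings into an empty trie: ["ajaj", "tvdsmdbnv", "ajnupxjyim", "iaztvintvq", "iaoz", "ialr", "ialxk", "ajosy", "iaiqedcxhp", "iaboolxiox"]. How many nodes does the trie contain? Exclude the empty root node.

For each word, the new-node count is its length minus the longest prefix already in the trie:
  "ajaj" → 4 new (a, j, a, j)
  "tvdsmdbnv" → 9 new (t, v, d, s, m, d, b, n, v)
  "ajnupxjyim" → prefix "aj" already present; 8 new (n, u, p, x, j, y, i, m)
  "iaztvintvq" → 10 new (i, a, z, t, v, i, n, t, v, q)
  "iaoz" → prefix "ia" already present; 2 new (o, z)
  "ialr" → prefix "ia" already present; 2 new (l, r)
  "ialxk" → prefix "ial" already present; 2 new (x, k)
  "ajosy" → prefix "aj" already present; 3 new (o, s, y)
  "iaiqedcxhp" → prefix "ia" already present; 8 new (i, q, e, d, c, x, h, p)
  "iaboolxiox" → prefix "ia" already present; 8 new (b, o, o, l, x, i, o, x)
Total nodes = 4 + 9 + 8 + 10 + 2 + 2 + 2 + 3 + 8 + 8 = 56

56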